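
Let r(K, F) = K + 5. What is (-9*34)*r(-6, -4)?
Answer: 306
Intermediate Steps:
r(K, F) = 5 + K
(-9*34)*r(-6, -4) = (-9*34)*(5 - 6) = -306*(-1) = 306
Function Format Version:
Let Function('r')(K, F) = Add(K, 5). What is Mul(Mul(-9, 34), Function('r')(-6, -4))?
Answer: 306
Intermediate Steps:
Function('r')(K, F) = Add(5, K)
Mul(Mul(-9, 34), Function('r')(-6, -4)) = Mul(Mul(-9, 34), Add(5, -6)) = Mul(-306, -1) = 306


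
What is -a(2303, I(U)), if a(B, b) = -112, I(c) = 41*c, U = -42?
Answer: 112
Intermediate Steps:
-a(2303, I(U)) = -1*(-112) = 112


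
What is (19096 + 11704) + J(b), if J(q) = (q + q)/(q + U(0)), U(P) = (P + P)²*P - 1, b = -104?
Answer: 3234208/105 ≈ 30802.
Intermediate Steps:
U(P) = -1 + 4*P³ (U(P) = (2*P)²*P - 1 = (4*P²)*P - 1 = 4*P³ - 1 = -1 + 4*P³)
J(q) = 2*q/(-1 + q) (J(q) = (q + q)/(q + (-1 + 4*0³)) = (2*q)/(q + (-1 + 4*0)) = (2*q)/(q + (-1 + 0)) = (2*q)/(q - 1) = (2*q)/(-1 + q) = 2*q/(-1 + q))
(19096 + 11704) + J(b) = (19096 + 11704) + 2*(-104)/(-1 - 104) = 30800 + 2*(-104)/(-105) = 30800 + 2*(-104)*(-1/105) = 30800 + 208/105 = 3234208/105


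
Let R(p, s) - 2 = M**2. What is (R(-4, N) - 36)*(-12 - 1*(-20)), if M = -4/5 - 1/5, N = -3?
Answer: -264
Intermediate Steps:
M = -1 (M = -4*1/5 - 1*1/5 = -4/5 - 1/5 = -1)
R(p, s) = 3 (R(p, s) = 2 + (-1)**2 = 2 + 1 = 3)
(R(-4, N) - 36)*(-12 - 1*(-20)) = (3 - 36)*(-12 - 1*(-20)) = -33*(-12 + 20) = -33*8 = -264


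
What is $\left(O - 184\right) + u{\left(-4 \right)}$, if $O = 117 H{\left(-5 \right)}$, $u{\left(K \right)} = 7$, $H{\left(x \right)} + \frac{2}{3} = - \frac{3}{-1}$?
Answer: $96$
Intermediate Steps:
$H{\left(x \right)} = \frac{7}{3}$ ($H{\left(x \right)} = - \frac{2}{3} - \frac{3}{-1} = - \frac{2}{3} - -3 = - \frac{2}{3} + 3 = \frac{7}{3}$)
$O = 273$ ($O = 117 \cdot \frac{7}{3} = 273$)
$\left(O - 184\right) + u{\left(-4 \right)} = \left(273 - 184\right) + 7 = 89 + 7 = 96$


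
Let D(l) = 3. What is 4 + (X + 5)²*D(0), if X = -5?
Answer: 4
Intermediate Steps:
4 + (X + 5)²*D(0) = 4 + (-5 + 5)²*3 = 4 + 0²*3 = 4 + 0*3 = 4 + 0 = 4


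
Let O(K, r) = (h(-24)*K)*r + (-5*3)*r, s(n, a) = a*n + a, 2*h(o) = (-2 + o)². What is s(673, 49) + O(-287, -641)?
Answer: 62223487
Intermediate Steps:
h(o) = (-2 + o)²/2
s(n, a) = a + a*n
O(K, r) = -15*r + 338*K*r (O(K, r) = (((-2 - 24)²/2)*K)*r + (-5*3)*r = (((½)*(-26)²)*K)*r - 15*r = (((½)*676)*K)*r - 15*r = (338*K)*r - 15*r = 338*K*r - 15*r = -15*r + 338*K*r)
s(673, 49) + O(-287, -641) = 49*(1 + 673) - 641*(-15 + 338*(-287)) = 49*674 - 641*(-15 - 97006) = 33026 - 641*(-97021) = 33026 + 62190461 = 62223487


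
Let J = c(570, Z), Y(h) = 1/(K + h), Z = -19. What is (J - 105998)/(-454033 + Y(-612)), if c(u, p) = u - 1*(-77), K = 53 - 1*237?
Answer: 83859396/361410269 ≈ 0.23203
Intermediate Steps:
K = -184 (K = 53 - 237 = -184)
Y(h) = 1/(-184 + h)
c(u, p) = 77 + u (c(u, p) = u + 77 = 77 + u)
J = 647 (J = 77 + 570 = 647)
(J - 105998)/(-454033 + Y(-612)) = (647 - 105998)/(-454033 + 1/(-184 - 612)) = -105351/(-454033 + 1/(-796)) = -105351/(-454033 - 1/796) = -105351/(-361410269/796) = -105351*(-796/361410269) = 83859396/361410269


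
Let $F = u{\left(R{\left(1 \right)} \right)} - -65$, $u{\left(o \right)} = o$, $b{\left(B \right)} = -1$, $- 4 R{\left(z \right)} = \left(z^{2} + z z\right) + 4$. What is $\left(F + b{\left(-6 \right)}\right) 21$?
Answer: $\frac{2625}{2} \approx 1312.5$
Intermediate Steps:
$R{\left(z \right)} = -1 - \frac{z^{2}}{2}$ ($R{\left(z \right)} = - \frac{\left(z^{2} + z z\right) + 4}{4} = - \frac{\left(z^{2} + z^{2}\right) + 4}{4} = - \frac{2 z^{2} + 4}{4} = - \frac{4 + 2 z^{2}}{4} = -1 - \frac{z^{2}}{2}$)
$F = \frac{127}{2}$ ($F = \left(-1 - \frac{1^{2}}{2}\right) - -65 = \left(-1 - \frac{1}{2}\right) + 65 = - \frac{3}{2} + 65 = \frac{127}{2} \approx 63.5$)
$\left(F + b{\left(-6 \right)}\right) 21 = \left(\frac{127}{2} - 1\right) 21 = \frac{125}{2} \cdot 21 = \frac{2625}{2}$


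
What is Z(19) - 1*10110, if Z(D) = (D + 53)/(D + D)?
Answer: -192054/19 ≈ -10108.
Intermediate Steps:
Z(D) = (53 + D)/(2*D) (Z(D) = (53 + D)/((2*D)) = (53 + D)*(1/(2*D)) = (53 + D)/(2*D))
Z(19) - 1*10110 = (½)*(53 + 19)/19 - 1*10110 = (½)*(1/19)*72 - 10110 = 36/19 - 10110 = -192054/19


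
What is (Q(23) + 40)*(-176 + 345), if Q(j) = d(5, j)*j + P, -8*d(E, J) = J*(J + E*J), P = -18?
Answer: -6153797/4 ≈ -1.5385e+6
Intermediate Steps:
d(E, J) = -J*(J + E*J)/8
Q(j) = -18 - 3*j³/4 (Q(j) = (j²*(-1 - 1*5)/8)*j - 18 = (j²*(-1 - 5)/8)*j - 18 = ((⅛)*j²*(-6))*j - 18 = (-3*j²/4)*j - 18 = -3*j³/4 - 18 = -18 - 3*j³/4)
(Q(23) + 40)*(-176 + 345) = ((-18 - ¾*23³) + 40)*(-176 + 345) = ((-18 - ¾*12167) + 40)*169 = ((-18 - 36501/4) + 40)*169 = (-36573/4 + 40)*169 = -36413/4*169 = -6153797/4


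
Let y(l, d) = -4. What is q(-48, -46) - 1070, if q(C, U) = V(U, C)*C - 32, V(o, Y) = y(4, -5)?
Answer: -910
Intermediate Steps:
V(o, Y) = -4
q(C, U) = -32 - 4*C (q(C, U) = -4*C - 32 = -32 - 4*C)
q(-48, -46) - 1070 = (-32 - 4*(-48)) - 1070 = (-32 + 192) - 1070 = 160 - 1070 = -910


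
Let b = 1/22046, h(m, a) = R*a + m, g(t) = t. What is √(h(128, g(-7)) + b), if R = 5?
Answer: √45200450834/22046 ≈ 9.6436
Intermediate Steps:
h(m, a) = m + 5*a (h(m, a) = 5*a + m = m + 5*a)
b = 1/22046 ≈ 4.5360e-5
√(h(128, g(-7)) + b) = √((128 + 5*(-7)) + 1/22046) = √((128 - 35) + 1/22046) = √(93 + 1/22046) = √(2050279/22046) = √45200450834/22046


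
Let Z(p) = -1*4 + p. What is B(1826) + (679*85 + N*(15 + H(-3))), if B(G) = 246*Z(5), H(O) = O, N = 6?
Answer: 58033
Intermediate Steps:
Z(p) = -4 + p
B(G) = 246 (B(G) = 246*(-4 + 5) = 246*1 = 246)
B(1826) + (679*85 + N*(15 + H(-3))) = 246 + (679*85 + 6*(15 - 3)) = 246 + (57715 + 6*12) = 246 + (57715 + 72) = 246 + 57787 = 58033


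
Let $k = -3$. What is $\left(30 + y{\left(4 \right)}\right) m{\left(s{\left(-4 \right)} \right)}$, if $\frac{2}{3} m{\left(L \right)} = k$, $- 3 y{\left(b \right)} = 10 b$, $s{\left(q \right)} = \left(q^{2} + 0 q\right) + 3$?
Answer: $-75$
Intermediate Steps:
$s{\left(q \right)} = 3 + q^{2}$ ($s{\left(q \right)} = \left(q^{2} + 0\right) + 3 = q^{2} + 3 = 3 + q^{2}$)
$y{\left(b \right)} = - \frac{10 b}{3}$
$m{\left(L \right)} = - \frac{9}{2}$ ($m{\left(L \right)} = \frac{3}{2} \left(-3\right) = - \frac{9}{2}$)
$\left(30 + y{\left(4 \right)}\right) m{\left(s{\left(-4 \right)} \right)} = \left(30 - \frac{40}{3}\right) \left(- \frac{9}{2}\right) = \frac{50}{3} \left(- \frac{9}{2}\right) = -75$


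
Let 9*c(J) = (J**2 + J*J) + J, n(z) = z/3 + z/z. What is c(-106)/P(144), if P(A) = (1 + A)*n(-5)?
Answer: -11183/435 ≈ -25.708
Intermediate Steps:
n(z) = 1 + z/3 (n(z) = z*(1/3) + 1 = z/3 + 1 = 1 + z/3)
c(J) = J/9 + 2*J**2/9 (c(J) = ((J**2 + J*J) + J)/9 = ((J**2 + J**2) + J)/9 = (2*J**2 + J)/9 = (J + 2*J**2)/9 = J/9 + 2*J**2/9)
P(A) = -2/3 - 2*A/3 (P(A) = (1 + A)*(1 + (1/3)*(-5)) = (1 + A)*(1 - 5/3) = (1 + A)*(-2/3) = -2/3 - 2*A/3)
c(-106)/P(144) = ((1/9)*(-106)*(1 + 2*(-106)))/(-2/3 - 2/3*144) = ((1/9)*(-106)*(1 - 212))/(-2/3 - 96) = ((1/9)*(-106)*(-211))/(-290/3) = (22366/9)*(-3/290) = -11183/435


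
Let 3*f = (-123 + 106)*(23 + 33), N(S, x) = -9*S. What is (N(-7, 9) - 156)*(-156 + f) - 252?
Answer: 43768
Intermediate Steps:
f = -952/3 (f = ((-123 + 106)*(23 + 33))/3 = (-17*56)/3 = (⅓)*(-952) = -952/3 ≈ -317.33)
(N(-7, 9) - 156)*(-156 + f) - 252 = (-9*(-7) - 156)*(-156 - 952/3) - 252 = (63 - 156)*(-1420/3) - 252 = -93*(-1420/3) - 252 = 44020 - 252 = 43768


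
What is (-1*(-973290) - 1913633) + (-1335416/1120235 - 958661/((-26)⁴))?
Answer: -481382551711777831/511920509360 ≈ -9.4035e+5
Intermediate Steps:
(-1*(-973290) - 1913633) + (-1335416/1120235 - 958661/((-26)⁴)) = (973290 - 1913633) + (-1335416*1/1120235 - 958661/456976) = -940343 + (-1335416/1120235 - 958661*1/456976) = -940343 + (-1335416/1120235 - 958661/456976) = -940343 - 1684178667351/511920509360 = -481382551711777831/511920509360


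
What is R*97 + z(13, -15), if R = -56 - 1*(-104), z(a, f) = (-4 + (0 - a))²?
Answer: 4945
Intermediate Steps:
z(a, f) = (-4 - a)²
R = 48 (R = -56 + 104 = 48)
R*97 + z(13, -15) = 48*97 + (4 + 13)² = 4656 + 17² = 4656 + 289 = 4945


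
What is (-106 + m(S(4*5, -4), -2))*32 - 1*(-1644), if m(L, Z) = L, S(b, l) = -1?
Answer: -1780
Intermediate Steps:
(-106 + m(S(4*5, -4), -2))*32 - 1*(-1644) = (-106 - 1)*32 - 1*(-1644) = -107*32 + 1644 = -3424 + 1644 = -1780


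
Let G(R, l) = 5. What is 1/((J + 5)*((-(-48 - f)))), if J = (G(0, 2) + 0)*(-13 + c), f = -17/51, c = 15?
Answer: 1/715 ≈ 0.0013986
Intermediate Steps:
f = -1/3 (f = -17*1/51 = -1/3 ≈ -0.33333)
J = 10 (J = (5 + 0)*(-13 + 15) = 5*2 = 10)
1/((J + 5)*((-(-48 - f)))) = 1/((10 + 5)*((-(-48 - 1*(-1/3))))) = 1/(15*((-(-48 + 1/3)))) = 1/(15*((-1*(-143/3)))) = 1/(15*(143/3)) = (1/15)*(3/143) = 1/715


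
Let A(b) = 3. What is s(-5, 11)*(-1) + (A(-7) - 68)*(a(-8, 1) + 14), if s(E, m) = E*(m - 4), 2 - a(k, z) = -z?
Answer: -1070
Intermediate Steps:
a(k, z) = 2 + z (a(k, z) = 2 - (-1)*z = 2 + z)
s(E, m) = E*(-4 + m)
s(-5, 11)*(-1) + (A(-7) - 68)*(a(-8, 1) + 14) = -5*(-4 + 11)*(-1) + (3 - 68)*((2 + 1) + 14) = -5*7*(-1) - 65*(3 + 14) = -35*(-1) - 65*17 = 35 - 1105 = -1070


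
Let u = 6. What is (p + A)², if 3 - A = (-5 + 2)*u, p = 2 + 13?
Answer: 1296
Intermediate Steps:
p = 15
A = 21 (A = 3 - (-5 + 2)*6 = 3 - (-3)*6 = 3 - 1*(-18) = 3 + 18 = 21)
(p + A)² = (15 + 21)² = 36² = 1296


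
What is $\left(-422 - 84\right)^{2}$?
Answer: $256036$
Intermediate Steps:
$\left(-422 - 84\right)^{2} = \left(-506\right)^{2} = 256036$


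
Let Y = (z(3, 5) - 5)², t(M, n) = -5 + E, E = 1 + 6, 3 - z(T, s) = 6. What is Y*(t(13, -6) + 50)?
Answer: 3328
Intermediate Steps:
z(T, s) = -3 (z(T, s) = 3 - 1*6 = 3 - 6 = -3)
E = 7
t(M, n) = 2 (t(M, n) = -5 + 7 = 2)
Y = 64 (Y = (-3 - 5)² = (-8)² = 64)
Y*(t(13, -6) + 50) = 64*(2 + 50) = 64*52 = 3328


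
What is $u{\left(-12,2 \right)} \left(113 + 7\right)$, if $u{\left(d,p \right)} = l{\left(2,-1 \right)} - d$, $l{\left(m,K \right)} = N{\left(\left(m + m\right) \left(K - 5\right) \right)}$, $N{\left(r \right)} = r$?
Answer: $-1440$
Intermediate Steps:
$l{\left(m,K \right)} = 2 m \left(-5 + K\right)$ ($l{\left(m,K \right)} = \left(m + m\right) \left(K - 5\right) = 2 m \left(-5 + K\right)$)
$u{\left(d,p \right)} = -24 - d$ ($u{\left(d,p \right)} = 2 \cdot 2 \left(-5 - 1\right) - d = 2 \cdot 2 \left(-6\right) - d = -24 - d$)
$u{\left(-12,2 \right)} \left(113 + 7\right) = \left(-24 - -12\right) \left(113 + 7\right) = \left(-24 + 12\right) 120 = \left(-12\right) 120 = -1440$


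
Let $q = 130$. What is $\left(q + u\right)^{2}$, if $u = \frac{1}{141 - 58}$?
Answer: $\frac{116445681}{6889} \approx 16903.0$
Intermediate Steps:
$u = \frac{1}{83} \approx 0.012048$
$\left(q + u\right)^{2} = \left(130 + \frac{1}{83}\right)^{2} = \left(\frac{10791}{83}\right)^{2} = \frac{116445681}{6889}$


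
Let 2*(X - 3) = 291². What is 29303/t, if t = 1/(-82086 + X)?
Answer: -2329148955/2 ≈ -1.1646e+9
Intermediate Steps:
X = 84687/2 (X = 3 + (½)*291² = 3 + (½)*84681 = 3 + 84681/2 = 84687/2 ≈ 42344.)
t = -2/79485 (t = 1/(-82086 + 84687/2) = 1/(-79485/2) = -2/79485 ≈ -2.5162e-5)
29303/t = 29303/(-2/79485) = 29303*(-79485/2) = -2329148955/2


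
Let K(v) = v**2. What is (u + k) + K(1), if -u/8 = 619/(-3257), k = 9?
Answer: 37522/3257 ≈ 11.520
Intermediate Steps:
u = 4952/3257 (u = -4952/(-3257) = -4952*(-1)/3257 = -8*(-619/3257) = 4952/3257 ≈ 1.5204)
(u + k) + K(1) = (4952/3257 + 9) + 1**2 = 34265/3257 + 1 = 37522/3257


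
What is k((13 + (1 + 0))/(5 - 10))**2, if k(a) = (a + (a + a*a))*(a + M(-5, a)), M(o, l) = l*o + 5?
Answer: 20575296/15625 ≈ 1316.8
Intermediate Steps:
M(o, l) = 5 + l*o
k(a) = (5 - 4*a)*(a**2 + 2*a) (k(a) = (a + (a + a*a))*(a + (5 + a*(-5))) = (a + (a + a**2))*(a + (5 - 5*a)) = (a**2 + 2*a)*(5 - 4*a) = (5 - 4*a)*(a**2 + 2*a))
k((13 + (1 + 0))/(5 - 10))**2 = (((13 + (1 + 0))/(5 - 10))*(10 - 4*(13 + (1 + 0))**2/(5 - 10)**2 - 3*(13 + (1 + 0))/(5 - 10)))**2 = (((13 + 1)/(-5))*(10 - 4*(13 + 1)**2/25 - 3*(13 + 1)/(-5)))**2 = ((14*(-1/5))*(10 - 4*(14*(-1/5))**2 - 42*(-1)/5))**2 = (-14*(10 - 4*(-14/5)**2 - 3*(-14/5))/5)**2 = (-14*(10 - 4*196/25 + 42/5)/5)**2 = (-14*(10 - 784/25 + 42/5)/5)**2 = (-14/5*(-324/25))**2 = (4536/125)**2 = 20575296/15625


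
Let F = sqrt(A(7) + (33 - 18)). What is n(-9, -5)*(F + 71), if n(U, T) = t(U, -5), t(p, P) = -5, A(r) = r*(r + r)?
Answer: -355 - 5*sqrt(113) ≈ -408.15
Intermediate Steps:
A(r) = 2*r**2 (A(r) = r*(2*r) = 2*r**2)
F = sqrt(113) (F = sqrt(2*7**2 + (33 - 18)) = sqrt(2*49 + 15) = sqrt(98 + 15) = sqrt(113) ≈ 10.630)
n(U, T) = -5
n(-9, -5)*(F + 71) = -5*(sqrt(113) + 71) = -5*(71 + sqrt(113)) = -355 - 5*sqrt(113)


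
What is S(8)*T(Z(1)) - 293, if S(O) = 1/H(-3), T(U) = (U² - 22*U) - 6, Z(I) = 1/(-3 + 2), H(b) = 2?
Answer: -569/2 ≈ -284.50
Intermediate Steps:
Z(I) = -1 (Z(I) = 1/(-1) = -1)
T(U) = -6 + U² - 22*U
S(O) = ½ (S(O) = 1/2 = ½)
S(8)*T(Z(1)) - 293 = (-6 + (-1)² - 22*(-1))/2 - 293 = (-6 + 1 + 22)/2 - 293 = (½)*17 - 293 = 17/2 - 293 = -569/2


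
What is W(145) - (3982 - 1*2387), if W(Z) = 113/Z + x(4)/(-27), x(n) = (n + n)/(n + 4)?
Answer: -6241519/3915 ≈ -1594.3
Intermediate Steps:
x(n) = 2*n/(4 + n) (x(n) = (2*n)/(4 + n) = 2*n/(4 + n))
W(Z) = -1/27 + 113/Z (W(Z) = 113/Z + (2*4/(4 + 4))/(-27) = 113/Z + (2*4/8)*(-1/27) = 113/Z + (2*4*(1/8))*(-1/27) = 113/Z + 1*(-1/27) = 113/Z - 1/27 = -1/27 + 113/Z)
W(145) - (3982 - 1*2387) = (1/27)*(3051 - 1*145)/145 - (3982 - 1*2387) = (1/27)*(1/145)*(3051 - 145) - (3982 - 2387) = (1/27)*(1/145)*2906 - 1*1595 = 2906/3915 - 1595 = -6241519/3915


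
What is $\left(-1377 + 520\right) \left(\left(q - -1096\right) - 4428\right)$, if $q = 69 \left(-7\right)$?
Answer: $3269455$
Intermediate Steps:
$q = -483$
$\left(-1377 + 520\right) \left(\left(q - -1096\right) - 4428\right) = \left(-1377 + 520\right) \left(\left(-483 - -1096\right) - 4428\right) = - 857 \left(\left(-483 + 1096\right) - 4428\right) = - 857 \left(613 - 4428\right) = \left(-857\right) \left(-3815\right) = 3269455$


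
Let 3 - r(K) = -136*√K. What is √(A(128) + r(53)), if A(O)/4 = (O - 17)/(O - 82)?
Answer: √(6693 + 71944*√53)/23 ≈ 31.666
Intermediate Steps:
A(O) = 4*(-17 + O)/(-82 + O) (A(O) = 4*((O - 17)/(O - 82)) = 4*((-17 + O)/(-82 + O)) = 4*(-17 + O)/(-82 + O))
r(K) = 3 + 136*√K (r(K) = 3 - (-136)*√K = 3 + 136*√K)
√(A(128) + r(53)) = √(4*(-17 + 128)/(-82 + 128) + (3 + 136*√53)) = √(4*111/46 + (3 + 136*√53)) = √(4*(1/46)*111 + (3 + 136*√53)) = √(222/23 + (3 + 136*√53)) = √(291/23 + 136*√53)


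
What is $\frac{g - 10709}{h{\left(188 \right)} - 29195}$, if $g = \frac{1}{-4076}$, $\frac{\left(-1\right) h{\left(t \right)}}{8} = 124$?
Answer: $\frac{43649885}{123042212} \approx 0.35476$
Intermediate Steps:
$h{\left(t \right)} = -992$ ($h{\left(t \right)} = \left(-8\right) 124 = -992$)
$g = - \frac{1}{4076} \approx -0.00024534$
$\frac{g - 10709}{h{\left(188 \right)} - 29195} = \frac{- \frac{1}{4076} - 10709}{-992 - 29195} = - \frac{43649885}{4076 \left(-30187\right)} = \left(- \frac{43649885}{4076}\right) \left(- \frac{1}{30187}\right) = \frac{43649885}{123042212}$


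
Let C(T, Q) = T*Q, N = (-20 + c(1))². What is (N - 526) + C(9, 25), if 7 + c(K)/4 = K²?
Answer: 1635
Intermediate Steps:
c(K) = -28 + 4*K²
N = 1936 (N = (-20 + (-28 + 4*1²))² = (-20 + (-28 + 4*1))² = (-20 + (-28 + 4))² = (-20 - 24)² = (-44)² = 1936)
C(T, Q) = Q*T
(N - 526) + C(9, 25) = (1936 - 526) + 25*9 = 1410 + 225 = 1635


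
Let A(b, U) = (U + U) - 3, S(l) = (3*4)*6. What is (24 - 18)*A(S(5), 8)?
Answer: 78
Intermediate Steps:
S(l) = 72 (S(l) = 12*6 = 72)
A(b, U) = -3 + 2*U (A(b, U) = 2*U - 3 = -3 + 2*U)
(24 - 18)*A(S(5), 8) = (24 - 18)*(-3 + 2*8) = 6*(-3 + 16) = 6*13 = 78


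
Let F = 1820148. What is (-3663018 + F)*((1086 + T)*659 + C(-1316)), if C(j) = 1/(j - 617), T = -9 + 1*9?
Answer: -2549422379243670/1933 ≈ -1.3189e+12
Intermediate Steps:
T = 0 (T = -9 + 9 = 0)
C(j) = 1/(-617 + j)
(-3663018 + F)*((1086 + T)*659 + C(-1316)) = (-3663018 + 1820148)*((1086 + 0)*659 + 1/(-617 - 1316)) = -1842870*(1086*659 + 1/(-1933)) = -1842870*(715674 - 1/1933) = -1842870*1383397841/1933 = -2549422379243670/1933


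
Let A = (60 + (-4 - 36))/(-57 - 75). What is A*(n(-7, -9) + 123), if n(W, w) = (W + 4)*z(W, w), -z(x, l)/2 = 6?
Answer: -265/11 ≈ -24.091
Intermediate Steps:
z(x, l) = -12 (z(x, l) = -2*6 = -12)
n(W, w) = -48 - 12*W (n(W, w) = (W + 4)*(-12) = (4 + W)*(-12) = -48 - 12*W)
A = -5/33 (A = (60 - 40)/(-132) = 20*(-1/132) = -5/33 ≈ -0.15152)
A*(n(-7, -9) + 123) = -5*((-48 - 12*(-7)) + 123)/33 = -5*((-48 + 84) + 123)/33 = -5*(36 + 123)/33 = -5/33*159 = -265/11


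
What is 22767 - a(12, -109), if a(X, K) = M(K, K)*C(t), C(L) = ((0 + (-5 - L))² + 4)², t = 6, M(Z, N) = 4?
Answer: -39733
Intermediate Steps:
C(L) = (4 + (-5 - L)²)² (C(L) = ((-5 - L)² + 4)² = (4 + (-5 - L)²)²)
a(X, K) = 62500 (a(X, K) = 4*(4 + (5 + 6)²)² = 4*(4 + 11²)² = 4*(4 + 121)² = 4*125² = 4*15625 = 62500)
22767 - a(12, -109) = 22767 - 1*62500 = 22767 - 62500 = -39733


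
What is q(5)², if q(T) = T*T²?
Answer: 15625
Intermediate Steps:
q(T) = T³
q(5)² = (5³)² = 125² = 15625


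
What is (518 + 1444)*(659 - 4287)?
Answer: -7118136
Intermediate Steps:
(518 + 1444)*(659 - 4287) = 1962*(-3628) = -7118136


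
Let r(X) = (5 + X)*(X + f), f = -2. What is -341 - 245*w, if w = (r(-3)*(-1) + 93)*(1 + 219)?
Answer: -5552041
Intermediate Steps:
r(X) = (-2 + X)*(5 + X) (r(X) = (5 + X)*(X - 2) = (5 + X)*(-2 + X) = (-2 + X)*(5 + X))
w = 22660 (w = ((-10 + (-3)² + 3*(-3))*(-1) + 93)*(1 + 219) = ((-10 + 9 - 9)*(-1) + 93)*220 = (-10*(-1) + 93)*220 = (10 + 93)*220 = 103*220 = 22660)
-341 - 245*w = -341 - 245*22660 = -341 - 5551700 = -5552041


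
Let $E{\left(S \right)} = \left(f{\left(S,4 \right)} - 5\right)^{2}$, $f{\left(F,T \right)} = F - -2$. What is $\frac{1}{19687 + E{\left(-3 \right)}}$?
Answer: $\frac{1}{19723} \approx 5.0702 \cdot 10^{-5}$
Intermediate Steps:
$f{\left(F,T \right)} = 2 + F$ ($f{\left(F,T \right)} = F + 2 = 2 + F$)
$E{\left(S \right)} = \left(-3 + S\right)^{2}$ ($E{\left(S \right)} = \left(\left(2 + S\right) - 5\right)^{2} = \left(-3 + S\right)^{2}$)
$\frac{1}{19687 + E{\left(-3 \right)}} = \frac{1}{19687 + \left(-3 - 3\right)^{2}} = \frac{1}{19687 + \left(-6\right)^{2}} = \frac{1}{19687 + 36} = \frac{1}{19723}$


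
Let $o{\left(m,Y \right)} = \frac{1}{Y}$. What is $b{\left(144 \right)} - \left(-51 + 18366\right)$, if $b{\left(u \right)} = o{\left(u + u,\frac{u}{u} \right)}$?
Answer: $-18314$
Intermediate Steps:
$b{\left(u \right)} = 1$ ($b{\left(u \right)} = \frac{1}{u \frac{1}{u}} = 1^{-1} = 1$)
$b{\left(144 \right)} - \left(-51 + 18366\right) = 1 - \left(-51 + 18366\right) = 1 - 18315 = -18314$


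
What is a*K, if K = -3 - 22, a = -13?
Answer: 325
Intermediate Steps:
K = -25
a*K = -13*(-25) = 325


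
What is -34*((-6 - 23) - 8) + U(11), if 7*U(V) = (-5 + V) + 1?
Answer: 1259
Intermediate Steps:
U(V) = -4/7 + V/7 (U(V) = ((-5 + V) + 1)/7 = (-4 + V)/7 = -4/7 + V/7)
-34*((-6 - 23) - 8) + U(11) = -34*((-6 - 23) - 8) + (-4/7 + (1/7)*11) = -34*(-29 - 8) + (-4/7 + 11/7) = -34*(-37) + 1 = 1258 + 1 = 1259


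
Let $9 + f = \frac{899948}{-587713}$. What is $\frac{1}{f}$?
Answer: $- \frac{83959}{884195} \approx -0.094955$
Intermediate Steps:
$f = - \frac{884195}{83959}$ ($f = -9 + \frac{899948}{-587713} = -9 + 899948 \left(- \frac{1}{587713}\right) = -9 - \frac{128564}{83959} = - \frac{884195}{83959} \approx -10.531$)
$\frac{1}{f} = \frac{1}{- \frac{884195}{83959}} = - \frac{83959}{884195}$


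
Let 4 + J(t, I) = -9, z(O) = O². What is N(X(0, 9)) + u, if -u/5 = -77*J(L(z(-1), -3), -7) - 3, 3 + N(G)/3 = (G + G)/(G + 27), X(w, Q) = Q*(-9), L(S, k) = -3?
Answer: -4990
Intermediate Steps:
X(w, Q) = -9*Q
N(G) = -9 + 6*G/(27 + G) (N(G) = -9 + 3*((G + G)/(G + 27)) = -9 + 3*((2*G)/(27 + G)) = -9 + 3*(2*G/(27 + G)) = -9 + 6*G/(27 + G))
J(t, I) = -13 (J(t, I) = -4 - 9 = -13)
u = -4990 (u = -5*(-77*(-13) - 3) = -5*(1001 - 3) = -5*998 = -4990)
N(X(0, 9)) + u = 3*(-81 - (-9)*9)/(27 - 9*9) - 4990 = 3*(-81 - 1*(-81))/(27 - 81) - 4990 = 3*(-81 + 81)/(-54) - 4990 = 3*(-1/54)*0 - 4990 = 0 - 4990 = -4990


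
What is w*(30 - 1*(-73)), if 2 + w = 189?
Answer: 19261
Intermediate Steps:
w = 187 (w = -2 + 189 = 187)
w*(30 - 1*(-73)) = 187*(30 - 1*(-73)) = 187*(30 + 73) = 187*103 = 19261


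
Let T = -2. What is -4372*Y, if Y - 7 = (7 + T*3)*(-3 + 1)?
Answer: -21860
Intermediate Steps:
Y = 5 (Y = 7 + (7 - 2*3)*(-3 + 1) = 7 + (7 - 6)*(-2) = 7 + 1*(-2) = 7 - 2 = 5)
-4372*Y = -4372*5 = -21860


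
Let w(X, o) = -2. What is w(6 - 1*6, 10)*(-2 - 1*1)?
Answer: 6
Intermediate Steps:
w(6 - 1*6, 10)*(-2 - 1*1) = -2*(-2 - 1*1) = -2*(-2 - 1) = -2*(-3) = 6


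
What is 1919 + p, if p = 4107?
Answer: 6026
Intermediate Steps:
1919 + p = 1919 + 4107 = 6026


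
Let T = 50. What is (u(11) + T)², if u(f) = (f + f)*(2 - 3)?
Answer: 784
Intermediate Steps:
u(f) = -2*f (u(f) = (2*f)*(-1) = -2*f)
(u(11) + T)² = (-2*11 + 50)² = (-22 + 50)² = 28² = 784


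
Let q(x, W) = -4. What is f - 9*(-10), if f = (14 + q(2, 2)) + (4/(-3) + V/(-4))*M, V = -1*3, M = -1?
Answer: 1207/12 ≈ 100.58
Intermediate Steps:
V = -3
f = 127/12 (f = (14 - 4) + (4/(-3) - 3/(-4))*(-1) = 10 + (4*(-⅓) - 3*(-¼))*(-1) = 10 + (-4/3 + ¾)*(-1) = 10 - 7/12*(-1) = 10 + 7/12 = 127/12 ≈ 10.583)
f - 9*(-10) = 127/12 - 9*(-10) = 127/12 + 90 = 1207/12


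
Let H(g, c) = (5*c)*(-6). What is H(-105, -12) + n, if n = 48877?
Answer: 49237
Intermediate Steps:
H(g, c) = -30*c
H(-105, -12) + n = -30*(-12) + 48877 = 360 + 48877 = 49237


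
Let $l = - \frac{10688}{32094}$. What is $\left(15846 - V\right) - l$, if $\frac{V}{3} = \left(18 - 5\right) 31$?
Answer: $\frac{234885283}{16047} \approx 14637.0$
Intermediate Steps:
$V = 1209$ ($V = 3 \left(18 - 5\right) 31 = 3 \cdot 13 \cdot 31 = 3 \cdot 403 = 1209$)
$l = - \frac{5344}{16047}$ ($l = \left(-10688\right) \frac{1}{32094} = - \frac{5344}{16047} \approx -0.33302$)
$\left(15846 - V\right) - l = \left(15846 - 1209\right) - - \frac{5344}{16047} = \left(15846 - 1209\right) + \frac{5344}{16047} = 14637 + \frac{5344}{16047} = \frac{234885283}{16047}$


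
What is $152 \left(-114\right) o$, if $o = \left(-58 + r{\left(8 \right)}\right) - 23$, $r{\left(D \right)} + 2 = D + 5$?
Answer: $1212960$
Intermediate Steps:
$r{\left(D \right)} = 3 + D$ ($r{\left(D \right)} = -2 + \left(D + 5\right) = -2 + \left(5 + D\right) = 3 + D$)
$o = -70$ ($o = \left(-58 + \left(3 + 8\right)\right) - 23 = \left(-58 + 11\right) - 23 = -47 - 23 = -70$)
$152 \left(-114\right) o = 152 \left(-114\right) \left(-70\right) = \left(-17328\right) \left(-70\right) = 1212960$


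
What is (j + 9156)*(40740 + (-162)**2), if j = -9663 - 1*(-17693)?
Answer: 1151187024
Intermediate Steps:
j = 8030 (j = -9663 + 17693 = 8030)
(j + 9156)*(40740 + (-162)**2) = (8030 + 9156)*(40740 + (-162)**2) = 17186*(40740 + 26244) = 17186*66984 = 1151187024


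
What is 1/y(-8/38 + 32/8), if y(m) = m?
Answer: 19/72 ≈ 0.26389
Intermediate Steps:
1/y(-8/38 + 32/8) = 1/(-8/38 + 32/8) = 1/(-8*1/38 + 32*(⅛)) = 1/(-4/19 + 4) = 1/(72/19) = 19/72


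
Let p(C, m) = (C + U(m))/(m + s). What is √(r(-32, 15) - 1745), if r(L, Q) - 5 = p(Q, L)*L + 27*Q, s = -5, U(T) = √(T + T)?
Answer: √(-1809855 + 9472*I)/37 ≈ 0.095145 + 36.36*I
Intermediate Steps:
U(T) = √2*√T (U(T) = √(2*T) = √2*√T)
p(C, m) = (C + √2*√m)/(-5 + m) (p(C, m) = (C + √2*√m)/(m - 5) = (C + √2*√m)/(-5 + m))
r(L, Q) = 5 + 27*Q + L*(Q + √2*√L)/(-5 + L) (r(L, Q) = 5 + (((Q + √2*√L)/(-5 + L))*L + 27*Q) = 5 + (L*(Q + √2*√L)/(-5 + L) + 27*Q) = 5 + (27*Q + L*(Q + √2*√L)/(-5 + L)) = 5 + 27*Q + L*(Q + √2*√L)/(-5 + L))
√(r(-32, 15) - 1745) = √((-32*(15 + √2*√(-32)) + (-5 - 32)*(5 + 27*15))/(-5 - 32) - 1745) = √((-32*(15 + √2*(4*I*√2)) - 37*(5 + 405))/(-37) - 1745) = √(-(-32*(15 + 8*I) - 37*410)/37 - 1745) = √(-((-480 - 256*I) - 15170)/37 - 1745) = √(-(-15650 - 256*I)/37 - 1745) = √((15650/37 + 256*I/37) - 1745) = √(-48915/37 + 256*I/37)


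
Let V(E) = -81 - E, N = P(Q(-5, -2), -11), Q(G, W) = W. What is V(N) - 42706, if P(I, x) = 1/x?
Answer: -470656/11 ≈ -42787.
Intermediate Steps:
N = -1/11 (N = 1/(-11) = -1/11 ≈ -0.090909)
V(N) - 42706 = (-81 - 1*(-1/11)) - 42706 = (-81 + 1/11) - 42706 = -890/11 - 42706 = -470656/11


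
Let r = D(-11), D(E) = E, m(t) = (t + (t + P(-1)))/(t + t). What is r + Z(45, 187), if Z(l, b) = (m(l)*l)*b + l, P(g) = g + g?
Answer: 8262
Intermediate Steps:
P(g) = 2*g
m(t) = (-2 + 2*t)/(2*t) (m(t) = (t + (t + 2*(-1)))/(t + t) = (t + (t - 2))/((2*t)) = (t + (-2 + t))*(1/(2*t)) = (-2 + 2*t)*(1/(2*t)) = (-2 + 2*t)/(2*t))
r = -11
Z(l, b) = l + b*(-1 + l) (Z(l, b) = (((-1 + l)/l)*l)*b + l = (-1 + l)*b + l = b*(-1 + l) + l = l + b*(-1 + l))
r + Z(45, 187) = -11 + (45 + 187*(-1 + 45)) = -11 + (45 + 187*44) = -11 + (45 + 8228) = -11 + 8273 = 8262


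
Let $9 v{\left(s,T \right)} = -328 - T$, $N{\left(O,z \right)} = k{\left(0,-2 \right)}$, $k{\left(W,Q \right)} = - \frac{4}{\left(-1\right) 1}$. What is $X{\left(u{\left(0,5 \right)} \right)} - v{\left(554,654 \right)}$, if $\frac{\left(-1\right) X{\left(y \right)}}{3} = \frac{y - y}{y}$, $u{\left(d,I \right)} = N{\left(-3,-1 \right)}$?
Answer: $\frac{982}{9} \approx 109.11$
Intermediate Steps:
$k{\left(W,Q \right)} = 4$ ($k{\left(W,Q \right)} = - \frac{4}{-1} = \left(-4\right) \left(-1\right) = 4$)
$N{\left(O,z \right)} = 4$
$u{\left(d,I \right)} = 4$
$v{\left(s,T \right)} = - \frac{328}{9} - \frac{T}{9}$ ($v{\left(s,T \right)} = \frac{-328 - T}{9} = - \frac{328}{9} - \frac{T}{9}$)
$X{\left(y \right)} = 0$ ($X{\left(y \right)} = - 3 \frac{y - y}{y} = - 3 \frac{0}{y} = \left(-3\right) 0 = 0$)
$X{\left(u{\left(0,5 \right)} \right)} - v{\left(554,654 \right)} = 0 - \left(- \frac{328}{9} - \frac{218}{3}\right) = 0 - - \frac{982}{9} = 0 + \frac{982}{9} = \frac{982}{9}$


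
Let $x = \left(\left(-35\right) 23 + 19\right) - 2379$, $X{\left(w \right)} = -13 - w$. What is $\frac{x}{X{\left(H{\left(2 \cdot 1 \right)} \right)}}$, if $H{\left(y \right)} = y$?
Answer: $211$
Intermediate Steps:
$x = -3165$ ($x = \left(-805 + 19\right) - 2379 = -786 - 2379 = -3165$)
$\frac{x}{X{\left(H{\left(2 \cdot 1 \right)} \right)}} = - \frac{3165}{-13 - 2 \cdot 1} = - \frac{3165}{-13 - 2} = - \frac{3165}{-15} = \left(-3165\right) \left(- \frac{1}{15}\right) = 211$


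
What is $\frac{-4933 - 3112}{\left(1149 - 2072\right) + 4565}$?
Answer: $- \frac{8045}{3642} \approx -2.209$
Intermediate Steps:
$\frac{-4933 - 3112}{\left(1149 - 2072\right) + 4565} = - \frac{8045}{\left(1149 - 2072\right) + 4565} = - \frac{8045}{-923 + 4565} = - \frac{8045}{3642}$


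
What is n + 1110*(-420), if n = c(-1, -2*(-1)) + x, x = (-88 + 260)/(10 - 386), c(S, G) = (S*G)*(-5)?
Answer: -43821903/94 ≈ -4.6619e+5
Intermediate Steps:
c(S, G) = -5*G*S (c(S, G) = (G*S)*(-5) = -5*G*S)
x = -43/94 (x = 172/(-376) = 172*(-1/376) = -43/94 ≈ -0.45745)
n = 897/94 (n = -5*(-2*(-1))*(-1) - 43/94 = -5*2*(-1) - 43/94 = 10 - 43/94 = 897/94 ≈ 9.5426)
n + 1110*(-420) = 897/94 + 1110*(-420) = 897/94 - 466200 = -43821903/94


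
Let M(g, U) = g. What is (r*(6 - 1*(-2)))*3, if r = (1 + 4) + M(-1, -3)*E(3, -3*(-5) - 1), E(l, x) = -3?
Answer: 192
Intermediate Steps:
r = 8 (r = (1 + 4) - 1*(-3) = 5 + 3 = 8)
(r*(6 - 1*(-2)))*3 = (8*(6 - 1*(-2)))*3 = (8*(6 + 2))*3 = (8*8)*3 = 64*3 = 192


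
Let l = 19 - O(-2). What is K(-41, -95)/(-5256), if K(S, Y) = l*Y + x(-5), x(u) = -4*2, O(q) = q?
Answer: 2003/5256 ≈ 0.38109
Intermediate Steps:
x(u) = -8
l = 21 (l = 19 - 1*(-2) = 19 + 2 = 21)
K(S, Y) = -8 + 21*Y (K(S, Y) = 21*Y - 8 = -8 + 21*Y)
K(-41, -95)/(-5256) = (-8 + 21*(-95))/(-5256) = (-8 - 1995)*(-1/5256) = -2003*(-1/5256) = 2003/5256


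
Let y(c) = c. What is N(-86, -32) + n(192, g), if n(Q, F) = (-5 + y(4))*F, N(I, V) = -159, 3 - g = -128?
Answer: -290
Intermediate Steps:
g = 131 (g = 3 - 1*(-128) = 3 + 128 = 131)
n(Q, F) = -F (n(Q, F) = (-5 + 4)*F = -F)
N(-86, -32) + n(192, g) = -159 - 1*131 = -159 - 131 = -290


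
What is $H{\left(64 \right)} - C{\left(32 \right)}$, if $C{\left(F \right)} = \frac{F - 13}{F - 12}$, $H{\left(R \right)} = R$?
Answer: $\frac{1261}{20} \approx 63.05$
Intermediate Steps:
$C{\left(F \right)} = \frac{-13 + F}{-12 + F}$
$H{\left(64 \right)} - C{\left(32 \right)} = 64 - \frac{-13 + 32}{-12 + 32} = 64 - \frac{1}{20} \cdot 19 = 64 - \frac{19}{20} = \frac{1261}{20}$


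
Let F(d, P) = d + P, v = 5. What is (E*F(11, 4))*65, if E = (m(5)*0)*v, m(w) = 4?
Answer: 0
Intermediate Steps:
F(d, P) = P + d
E = 0 (E = (4*0)*5 = 0*5 = 0)
(E*F(11, 4))*65 = (0*(4 + 11))*65 = (0*15)*65 = 0*65 = 0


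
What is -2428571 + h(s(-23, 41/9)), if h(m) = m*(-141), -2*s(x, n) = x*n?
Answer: -14615747/6 ≈ -2.4360e+6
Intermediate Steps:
s(x, n) = -n*x/2 (s(x, n) = -x*n/2 = -n*x/2)
h(m) = -141*m
-2428571 + h(s(-23, 41/9)) = -2428571 - (-141)*41/9*(-23)/2 = -2428571 - (-141)*41*(1/9)*(-23)/2 = -2428571 - (-141)*41*(-23)/(2*9) = -2428571 - 141*943/18 = -2428571 - 44321/6 = -14615747/6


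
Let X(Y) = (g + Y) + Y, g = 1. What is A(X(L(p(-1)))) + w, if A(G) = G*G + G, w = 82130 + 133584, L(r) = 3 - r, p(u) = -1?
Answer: 215804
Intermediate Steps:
X(Y) = 1 + 2*Y (X(Y) = (1 + Y) + Y = 1 + 2*Y)
w = 215714
A(G) = G + G**2 (A(G) = G**2 + G = G + G**2)
A(X(L(p(-1)))) + w = (1 + 2*(3 - 1*(-1)))*(1 + (1 + 2*(3 - 1*(-1)))) + 215714 = (1 + 2*(3 + 1))*(1 + (1 + 2*(3 + 1))) + 215714 = (1 + 2*4)*(1 + (1 + 2*4)) + 215714 = (1 + 8)*(1 + (1 + 8)) + 215714 = 9*(1 + 9) + 215714 = 9*10 + 215714 = 90 + 215714 = 215804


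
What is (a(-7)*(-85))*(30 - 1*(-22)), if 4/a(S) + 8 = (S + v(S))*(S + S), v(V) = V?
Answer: -4420/47 ≈ -94.043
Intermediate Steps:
a(S) = 4/(-8 + 4*S²) (a(S) = 4/(-8 + (S + S)*(S + S)) = 4/(-8 + (2*S)*(2*S)) = 4/(-8 + 4*S²))
(a(-7)*(-85))*(30 - 1*(-22)) = (-85/(-2 + (-7)²))*(30 - 1*(-22)) = (-85/(-2 + 49))*(30 + 22) = (-85/47)*52 = ((1/47)*(-85))*52 = -85/47*52 = -4420/47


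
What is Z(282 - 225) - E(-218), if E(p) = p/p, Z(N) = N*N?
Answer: 3248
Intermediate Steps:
Z(N) = N²
E(p) = 1
Z(282 - 225) - E(-218) = (282 - 225)² - 1*1 = 57² - 1 = 3249 - 1 = 3248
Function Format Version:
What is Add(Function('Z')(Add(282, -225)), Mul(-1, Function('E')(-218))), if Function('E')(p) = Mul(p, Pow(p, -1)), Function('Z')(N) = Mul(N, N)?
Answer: 3248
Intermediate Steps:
Function('Z')(N) = Pow(N, 2)
Function('E')(p) = 1
Add(Function('Z')(Add(282, -225)), Mul(-1, Function('E')(-218))) = Add(Pow(Add(282, -225), 2), Mul(-1, 1)) = Add(Pow(57, 2), -1) = Add(3249, -1) = 3248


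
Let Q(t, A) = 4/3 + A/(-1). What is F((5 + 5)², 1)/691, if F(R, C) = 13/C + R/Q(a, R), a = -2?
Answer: 887/51134 ≈ 0.017347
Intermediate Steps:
Q(t, A) = 4/3 - A (Q(t, A) = 4*(⅓) + A*(-1) = 4/3 - A)
F(R, C) = 13/C + R/(4/3 - R)
F((5 + 5)², 1)/691 = (13/1 - (5 + 5)²/(-4/3 + (5 + 5)²))/691 = (13*1 - 1*10²/(-4/3 + 10²))*(1/691) = (13 - 1*100/(-4/3 + 100))*(1/691) = (13 - 1*100/296/3)*(1/691) = (13 - 1*100*3/296)*(1/691) = (13 - 75/74)*(1/691) = (887/74)*(1/691) = 887/51134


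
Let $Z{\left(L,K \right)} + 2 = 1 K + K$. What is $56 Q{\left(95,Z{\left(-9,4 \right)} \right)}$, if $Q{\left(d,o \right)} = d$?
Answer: $5320$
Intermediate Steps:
$Z{\left(L,K \right)} = -2 + 2 K$ ($Z{\left(L,K \right)} = -2 + \left(1 K + K\right) = -2 + \left(K + K\right) = -2 + 2 K$)
$56 Q{\left(95,Z{\left(-9,4 \right)} \right)} = 56 \cdot 95 = 5320$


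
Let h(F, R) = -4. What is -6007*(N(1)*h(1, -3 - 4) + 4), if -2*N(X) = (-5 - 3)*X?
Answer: 72084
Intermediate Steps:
N(X) = 4*X (N(X) = -(-5 - 3)*X/2 = -(-4)*X = 4*X)
-6007*(N(1)*h(1, -3 - 4) + 4) = -6007*((4*1)*(-4) + 4) = -6007*(4*(-4) + 4) = -6007*(-16 + 4) = -6007*(-12) = 72084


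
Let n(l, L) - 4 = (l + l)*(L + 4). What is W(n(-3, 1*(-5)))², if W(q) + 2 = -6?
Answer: 64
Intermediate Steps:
n(l, L) = 4 + 2*l*(4 + L) (n(l, L) = 4 + (l + l)*(L + 4) = 4 + (2*l)*(4 + L) = 4 + 2*l*(4 + L))
W(q) = -8 (W(q) = -2 - 6 = -8)
W(n(-3, 1*(-5)))² = (-8)² = 64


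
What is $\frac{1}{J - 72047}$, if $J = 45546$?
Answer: $- \frac{1}{26501} \approx -3.7734 \cdot 10^{-5}$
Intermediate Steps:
$\frac{1}{J - 72047} = \frac{1}{45546 - 72047} = \frac{1}{-26501} = - \frac{1}{26501}$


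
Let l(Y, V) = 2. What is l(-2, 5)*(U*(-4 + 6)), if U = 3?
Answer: 12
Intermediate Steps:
l(-2, 5)*(U*(-4 + 6)) = 2*(3*(-4 + 6)) = 2*(3*2) = 2*6 = 12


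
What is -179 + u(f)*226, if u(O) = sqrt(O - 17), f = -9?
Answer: -179 + 226*I*sqrt(26) ≈ -179.0 + 1152.4*I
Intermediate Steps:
u(O) = sqrt(-17 + O)
-179 + u(f)*226 = -179 + sqrt(-17 - 9)*226 = -179 + sqrt(-26)*226 = -179 + (I*sqrt(26))*226 = -179 + 226*I*sqrt(26)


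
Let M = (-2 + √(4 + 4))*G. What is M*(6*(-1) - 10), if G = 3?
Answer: 96 - 96*√2 ≈ -39.765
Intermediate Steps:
M = -6 + 6*√2 (M = (-2 + √(4 + 4))*3 = (-2 + √8)*3 = (-2 + 2*√2)*3 = -6 + 6*√2 ≈ 2.4853)
M*(6*(-1) - 10) = (-6 + 6*√2)*(6*(-1) - 10) = (-6 + 6*√2)*(-6 - 10) = (-6 + 6*√2)*(-16) = 96 - 96*√2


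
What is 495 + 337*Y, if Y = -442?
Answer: -148459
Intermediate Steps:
495 + 337*Y = 495 + 337*(-442) = 495 - 148954 = -148459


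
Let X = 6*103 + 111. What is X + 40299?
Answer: 41028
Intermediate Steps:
X = 729 (X = 618 + 111 = 729)
X + 40299 = 729 + 40299 = 41028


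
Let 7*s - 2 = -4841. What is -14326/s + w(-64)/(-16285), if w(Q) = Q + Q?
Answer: 1633711762/78803115 ≈ 20.732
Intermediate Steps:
s = -4839/7 (s = 2/7 + (⅐)*(-4841) = 2/7 - 4841/7 = -4839/7 ≈ -691.29)
w(Q) = 2*Q
-14326/s + w(-64)/(-16285) = -14326/(-4839/7) + (2*(-64))/(-16285) = -14326*(-7/4839) - 128*(-1/16285) = 100282/4839 + 128/16285 = 1633711762/78803115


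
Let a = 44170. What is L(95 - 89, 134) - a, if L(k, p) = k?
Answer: -44164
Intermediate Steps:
L(95 - 89, 134) - a = (95 - 89) - 1*44170 = 6 - 44170 = -44164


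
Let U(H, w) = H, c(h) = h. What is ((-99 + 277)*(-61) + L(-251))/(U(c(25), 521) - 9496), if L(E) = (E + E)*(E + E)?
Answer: -80382/3157 ≈ -25.462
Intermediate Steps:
L(E) = 4*E**2 (L(E) = (2*E)*(2*E) = 4*E**2)
((-99 + 277)*(-61) + L(-251))/(U(c(25), 521) - 9496) = ((-99 + 277)*(-61) + 4*(-251)**2)/(25 - 9496) = (178*(-61) + 4*63001)/(-9471) = (-10858 + 252004)*(-1/9471) = 241146*(-1/9471) = -80382/3157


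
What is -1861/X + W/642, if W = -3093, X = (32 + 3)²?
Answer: -1661229/262150 ≈ -6.3369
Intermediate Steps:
X = 1225 (X = 35² = 1225)
-1861/X + W/642 = -1861/1225 - 3093/642 = -1861*1/1225 - 3093*1/642 = -1861/1225 - 1031/214 = -1661229/262150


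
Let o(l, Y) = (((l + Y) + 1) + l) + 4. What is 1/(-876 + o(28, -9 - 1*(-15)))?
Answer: -1/809 ≈ -0.0012361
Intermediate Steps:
o(l, Y) = 5 + Y + 2*l (o(l, Y) = (((Y + l) + 1) + l) + 4 = ((1 + Y + l) + l) + 4 = (1 + Y + 2*l) + 4 = 5 + Y + 2*l)
1/(-876 + o(28, -9 - 1*(-15))) = 1/(-876 + (5 + (-9 - 1*(-15)) + 2*28)) = 1/(-876 + (5 + (-9 + 15) + 56)) = 1/(-876 + (5 + 6 + 56)) = 1/(-876 + 67) = 1/(-809) = -1/809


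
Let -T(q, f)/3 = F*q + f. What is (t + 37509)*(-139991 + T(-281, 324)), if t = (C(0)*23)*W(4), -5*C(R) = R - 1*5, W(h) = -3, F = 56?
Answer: -3510187200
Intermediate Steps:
C(R) = 1 - R/5 (C(R) = -(R - 1*5)/5 = -(R - 5)/5 = -(-5 + R)/5 = 1 - R/5)
t = -69 (t = ((1 - ⅕*0)*23)*(-3) = ((1 + 0)*23)*(-3) = (1*23)*(-3) = 23*(-3) = -69)
T(q, f) = -168*q - 3*f (T(q, f) = -3*(56*q + f) = -3*(f + 56*q) = -168*q - 3*f)
(t + 37509)*(-139991 + T(-281, 324)) = (-69 + 37509)*(-139991 + (-168*(-281) - 3*324)) = 37440*(-139991 + (47208 - 972)) = 37440*(-139991 + 46236) = 37440*(-93755) = -3510187200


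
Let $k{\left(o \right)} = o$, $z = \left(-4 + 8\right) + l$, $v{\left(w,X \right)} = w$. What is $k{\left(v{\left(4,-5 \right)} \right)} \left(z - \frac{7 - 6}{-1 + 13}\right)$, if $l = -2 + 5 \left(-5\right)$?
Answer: $- \frac{277}{3} \approx -92.333$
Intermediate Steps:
$l = -27$ ($l = -2 - 25 = -27$)
$z = -23$ ($z = \left(-4 + 8\right) - 27 = 4 - 27 = -23$)
$k{\left(v{\left(4,-5 \right)} \right)} \left(z - \frac{7 - 6}{-1 + 13}\right) = 4 \left(-23 - \frac{7 - 6}{-1 + 13}\right) = 4 \left(-23 - 1 \cdot \frac{1}{12}\right) = 4 \left(-23 - \frac{1}{12}\right) = 4 \left(- \frac{277}{12}\right) = - \frac{277}{3}$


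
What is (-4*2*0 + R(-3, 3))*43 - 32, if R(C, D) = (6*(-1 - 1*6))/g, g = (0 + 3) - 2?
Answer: -1838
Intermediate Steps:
g = 1 (g = 3 - 2 = 1)
R(C, D) = -42 (R(C, D) = (6*(-1 - 1*6))/1 = (6*(-1 - 6))*1 = (6*(-7))*1 = -42*1 = -42)
(-4*2*0 + R(-3, 3))*43 - 32 = (-4*2*0 - 42)*43 - 32 = (-8*0 - 42)*43 - 32 = (0 - 42)*43 - 32 = -42*43 - 32 = -1806 - 32 = -1838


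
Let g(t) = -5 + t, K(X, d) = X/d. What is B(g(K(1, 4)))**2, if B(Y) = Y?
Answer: 361/16 ≈ 22.563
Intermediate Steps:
B(g(K(1, 4)))**2 = (-5 + 1/4)**2 = (-19/4)**2 = 361/16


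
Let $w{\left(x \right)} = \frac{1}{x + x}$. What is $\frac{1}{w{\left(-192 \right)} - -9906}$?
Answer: $\frac{384}{3803903} \approx 0.00010095$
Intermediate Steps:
$w{\left(x \right)} = \frac{1}{2 x}$
$\frac{1}{w{\left(-192 \right)} - -9906} = \frac{1}{\frac{1}{2 \left(-192\right)} - -9906} = \frac{1}{\frac{1}{2} \left(- \frac{1}{192}\right) + 9906} = \frac{1}{- \frac{1}{384} + 9906} = \frac{1}{\frac{3803903}{384}} = \frac{384}{3803903}$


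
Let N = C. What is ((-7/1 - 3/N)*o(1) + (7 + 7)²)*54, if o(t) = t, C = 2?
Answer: 10125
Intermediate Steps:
N = 2
((-7/1 - 3/N)*o(1) + (7 + 7)²)*54 = ((-7/1 - 3/2)*1 + (7 + 7)²)*54 = ((-7*1 - 3*½)*1 + 14²)*54 = ((-7 - 3/2)*1 + 196)*54 = (-17/2*1 + 196)*54 = (-17/2 + 196)*54 = (375/2)*54 = 10125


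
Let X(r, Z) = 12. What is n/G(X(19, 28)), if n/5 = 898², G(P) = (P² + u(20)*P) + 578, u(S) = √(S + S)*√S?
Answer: 727779610/101521 - 241921200*√2/101521 ≈ 3798.7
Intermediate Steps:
u(S) = S*√2 (u(S) = √(2*S)*√S = (√2*√S)*√S = S*√2)
G(P) = 578 + P² + 20*P*√2 (G(P) = (P² + (20*√2)*P) + 578 = (P² + 20*P*√2) + 578 = 578 + P² + 20*P*√2)
n = 4032020 (n = 5*898² = 5*806404 = 4032020)
n/G(X(19, 28)) = 4032020/(578 + 12² + 20*12*√2) = 4032020/(578 + 144 + 240*√2) = 4032020/(722 + 240*√2)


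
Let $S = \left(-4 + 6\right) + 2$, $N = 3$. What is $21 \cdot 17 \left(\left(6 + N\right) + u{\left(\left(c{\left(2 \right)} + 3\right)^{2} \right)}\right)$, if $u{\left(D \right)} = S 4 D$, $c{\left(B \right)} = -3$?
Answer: $3213$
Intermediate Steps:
$S = 4$ ($S = 2 + 2 = 4$)
$u{\left(D \right)} = 16 D$ ($u{\left(D \right)} = 4 \cdot 4 D = 16 D$)
$21 \cdot 17 \left(\left(6 + N\right) + u{\left(\left(c{\left(2 \right)} + 3\right)^{2} \right)}\right) = 21 \cdot 17 \left(\left(6 + 3\right) + 16 \left(-3 + 3\right)^{2}\right) = 357 \left(9 + 16 \cdot 0^{2}\right) = 357 \left(9 + 16 \cdot 0\right) = 357 \left(9 + 0\right) = 357 \cdot 9 = 3213$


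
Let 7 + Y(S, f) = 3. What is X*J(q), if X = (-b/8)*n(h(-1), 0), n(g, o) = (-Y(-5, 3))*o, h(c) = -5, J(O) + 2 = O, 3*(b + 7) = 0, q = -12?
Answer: 0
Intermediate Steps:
Y(S, f) = -4 (Y(S, f) = -7 + 3 = -4)
b = -7 (b = -7 + (⅓)*0 = -7 + 0 = -7)
J(O) = -2 + O
n(g, o) = 4*o (n(g, o) = (-1*(-4))*o = 4*o)
X = 0 (X = (-(-7)/8)*(4*0) = -(-7)/8*0 = -1*(-7/8)*0 = (7/8)*0 = 0)
X*J(q) = 0*(-2 - 12) = 0*(-14) = 0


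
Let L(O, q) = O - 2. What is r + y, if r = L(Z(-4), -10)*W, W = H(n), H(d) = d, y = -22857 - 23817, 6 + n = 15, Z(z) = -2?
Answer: -46710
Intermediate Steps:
n = 9 (n = -6 + 15 = 9)
L(O, q) = -2 + O
y = -46674
W = 9
r = -36 (r = (-2 - 2)*9 = -4*9 = -36)
r + y = -36 - 46674 = -46710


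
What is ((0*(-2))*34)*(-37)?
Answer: 0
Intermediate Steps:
((0*(-2))*34)*(-37) = (0*34)*(-37) = 0*(-37) = 0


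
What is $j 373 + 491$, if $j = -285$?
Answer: $-105814$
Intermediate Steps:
$j 373 + 491 = \left(-285\right) 373 + 491 = -106305 + 491 = -105814$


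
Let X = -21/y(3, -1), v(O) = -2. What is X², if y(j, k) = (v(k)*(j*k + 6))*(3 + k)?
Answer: 49/16 ≈ 3.0625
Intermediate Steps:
y(j, k) = (-12 - 2*j*k)*(3 + k) (y(j, k) = (-2*(j*k + 6))*(3 + k) = (-2*(6 + j*k))*(3 + k) = (-12 - 2*j*k)*(3 + k))
X = 7/4 (X = -21/(-36 - 12*(-1) - 6*3*(-1) - 2*3*(-1)²) = -21/(-36 + 12 + 18 - 2*3*1) = -21/(-36 + 12 + 18 - 6) = -21/(-12) = -21*(-1/12) = 7/4 ≈ 1.7500)
X² = (7/4)² = 49/16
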